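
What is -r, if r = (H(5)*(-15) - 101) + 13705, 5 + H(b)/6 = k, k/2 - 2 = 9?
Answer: -12074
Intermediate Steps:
k = 22 (k = 4 + 2*9 = 4 + 18 = 22)
H(b) = 102 (H(b) = -30 + 6*22 = -30 + 132 = 102)
r = 12074 (r = (102*(-15) - 101) + 13705 = (-1530 - 101) + 13705 = -1631 + 13705 = 12074)
-r = -1*12074 = -12074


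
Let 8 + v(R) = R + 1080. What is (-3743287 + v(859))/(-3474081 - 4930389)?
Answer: 1870678/4202235 ≈ 0.44516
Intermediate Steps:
v(R) = 1072 + R (v(R) = -8 + (R + 1080) = -8 + (1080 + R) = 1072 + R)
(-3743287 + v(859))/(-3474081 - 4930389) = (-3743287 + (1072 + 859))/(-3474081 - 4930389) = (-3743287 + 1931)/(-8404470) = -3741356*(-1/8404470) = 1870678/4202235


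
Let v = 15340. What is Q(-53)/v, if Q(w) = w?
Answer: -53/15340 ≈ -0.0034550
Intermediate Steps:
Q(-53)/v = -53/15340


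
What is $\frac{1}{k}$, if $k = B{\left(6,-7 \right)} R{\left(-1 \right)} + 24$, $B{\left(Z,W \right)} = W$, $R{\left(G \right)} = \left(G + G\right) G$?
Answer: $\frac{1}{10} \approx 0.1$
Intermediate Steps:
$R{\left(G \right)} = 2 G^{2}$ ($R{\left(G \right)} = 2 G G = 2 G^{2}$)
$k = 10$ ($k = - 7 \cdot 2 \left(-1\right)^{2} + 24 = - 7 \cdot 2 \cdot 1 + 24 = \left(-7\right) 2 + 24 = -14 + 24 = 10$)
$\frac{1}{k} = \frac{1}{10}$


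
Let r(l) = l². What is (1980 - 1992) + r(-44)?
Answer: 1924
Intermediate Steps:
(1980 - 1992) + r(-44) = (1980 - 1992) + (-44)² = -12 + 1936 = 1924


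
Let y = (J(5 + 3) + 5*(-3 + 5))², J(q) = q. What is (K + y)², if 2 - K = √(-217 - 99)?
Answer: 105960 - 1304*I*√79 ≈ 1.0596e+5 - 11590.0*I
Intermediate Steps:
K = 2 - 2*I*√79 (K = 2 - √(-217 - 99) = 2 - √(-316) = 2 - 2*I*√79 ≈ 2.0 - 17.776*I)
y = 324 (y = ((5 + 3) + 5*(-3 + 5))² = (8 + 5*2)² = (8 + 10)² = 18² = 324)
(K + y)² = ((2 - 2*I*√79) + 324)² = (326 - 2*I*√79)²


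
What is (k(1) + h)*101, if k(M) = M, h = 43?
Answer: 4444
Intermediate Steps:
(k(1) + h)*101 = (1 + 43)*101 = 44*101 = 4444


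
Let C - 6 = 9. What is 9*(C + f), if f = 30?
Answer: 405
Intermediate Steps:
C = 15 (C = 6 + 9 = 15)
9*(C + f) = 9*(15 + 30) = 9*45 = 405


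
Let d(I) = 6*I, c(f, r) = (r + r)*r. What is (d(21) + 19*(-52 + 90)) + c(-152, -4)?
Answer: 880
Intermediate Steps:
c(f, r) = 2*r² (c(f, r) = (2*r)*r = 2*r²)
(d(21) + 19*(-52 + 90)) + c(-152, -4) = (6*21 + 19*(-52 + 90)) + 2*(-4)² = (126 + 19*38) + 2*16 = (126 + 722) + 32 = 848 + 32 = 880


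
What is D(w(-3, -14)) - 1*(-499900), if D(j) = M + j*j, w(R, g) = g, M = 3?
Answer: 500099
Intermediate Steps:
D(j) = 3 + j² (D(j) = 3 + j*j = 3 + j²)
D(w(-3, -14)) - 1*(-499900) = (3 + (-14)²) - 1*(-499900) = (3 + 196) + 499900 = 199 + 499900 = 500099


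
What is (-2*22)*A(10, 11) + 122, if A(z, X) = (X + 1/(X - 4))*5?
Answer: -16306/7 ≈ -2329.4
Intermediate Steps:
A(z, X) = 5*X + 5/(-4 + X) (A(z, X) = (X + 1/(-4 + X))*5 = 5*X + 5/(-4 + X))
(-2*22)*A(10, 11) + 122 = (-2*22)*(5*(1 + 11² - 4*11)/(-4 + 11)) + 122 = -220*(1 + 121 - 44)/7 + 122 = -220*78/7 + 122 = -44*390/7 + 122 = -17160/7 + 122 = -16306/7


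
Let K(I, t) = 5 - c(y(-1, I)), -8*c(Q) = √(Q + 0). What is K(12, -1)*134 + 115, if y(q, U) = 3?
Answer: 785 + 67*√3/4 ≈ 814.01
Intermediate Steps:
c(Q) = -√Q/8 (c(Q) = -√(Q + 0)/8 = -√Q/8)
K(I, t) = 5 + √3/8 (K(I, t) = 5 - (-1)*√3/8 = 5 + √3/8)
K(12, -1)*134 + 115 = (5 + √3/8)*134 + 115 = (670 + 67*√3/4) + 115 = 785 + 67*√3/4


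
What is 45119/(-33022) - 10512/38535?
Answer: -695262643/424167590 ≈ -1.6391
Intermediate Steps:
45119/(-33022) - 10512/38535 = 45119*(-1/33022) - 10512*1/38535 = -45119/33022 - 3504/12845 = -695262643/424167590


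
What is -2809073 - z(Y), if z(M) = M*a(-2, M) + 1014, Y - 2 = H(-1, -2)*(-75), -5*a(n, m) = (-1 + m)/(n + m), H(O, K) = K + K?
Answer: -2107519799/750 ≈ -2.8100e+6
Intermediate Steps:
H(O, K) = 2*K
a(n, m) = -(-1 + m)/(5*(m + n)) (a(n, m) = -(-1 + m)/(5*(n + m)) = -(-1 + m)/(5*(m + n)))
Y = 302 (Y = 2 + (2*(-2))*(-75) = 2 - 4*(-75) = 2 + 300 = 302)
z(M) = 1014 + M*(1 - M)/(5*(-2 + M)) (z(M) = M*((1 - M)/(5*(M - 2))) + 1014 = M*((1 - M)/(5*(-2 + M))) + 1014 = M*(1 - M)/(5*(-2 + M)) + 1014 = 1014 + M*(1 - M)/(5*(-2 + M)))
-2809073 - z(Y) = -2809073 - (-10140 - 1*302**2 + 5071*302)/(5*(-2 + 302)) = -2809073 - (-10140 - 1*91204 + 1531442)/(5*300) = -2809073 - (-10140 - 91204 + 1531442)/(5*300) = -2809073 - 1430098/(5*300) = -2809073 - 1*715049/750 = -2809073 - 715049/750 = -2107519799/750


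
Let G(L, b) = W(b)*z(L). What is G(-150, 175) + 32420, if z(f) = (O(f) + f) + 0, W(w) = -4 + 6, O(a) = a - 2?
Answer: 31816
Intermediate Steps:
O(a) = -2 + a
W(w) = 2
z(f) = -2 + 2*f (z(f) = ((-2 + f) + f) + 0 = (-2 + 2*f) + 0 = -2 + 2*f)
G(L, b) = -4 + 4*L (G(L, b) = 2*(-2 + 2*L) = -4 + 4*L)
G(-150, 175) + 32420 = (-4 + 4*(-150)) + 32420 = (-4 - 600) + 32420 = -604 + 32420 = 31816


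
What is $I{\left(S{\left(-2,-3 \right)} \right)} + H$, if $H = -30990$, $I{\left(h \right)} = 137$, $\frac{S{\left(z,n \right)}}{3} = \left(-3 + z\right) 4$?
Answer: $-30853$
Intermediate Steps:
$S{\left(z,n \right)} = -36 + 12 z$ ($S{\left(z,n \right)} = 3 \left(-3 + z\right) 4 = 3 \left(-12 + 4 z\right) = -36 + 12 z$)
$I{\left(S{\left(-2,-3 \right)} \right)} + H = 137 - 30990 = -30853$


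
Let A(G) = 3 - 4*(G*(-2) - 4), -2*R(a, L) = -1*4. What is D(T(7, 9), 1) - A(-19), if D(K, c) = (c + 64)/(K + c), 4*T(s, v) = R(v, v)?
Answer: 529/3 ≈ 176.33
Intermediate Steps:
R(a, L) = 2 (R(a, L) = -(-1)*4/2 = -½*(-4) = 2)
T(s, v) = ½ (T(s, v) = (¼)*2 = ½)
D(K, c) = (64 + c)/(K + c)
A(G) = 19 + 8*G (A(G) = 3 - 4*(-2*G - 4) = 3 - 4*(-4 - 2*G) = 3 + (16 + 8*G) = 19 + 8*G)
D(T(7, 9), 1) - A(-19) = (64 + 1)/(½ + 1) - (19 + 8*(-19)) = 65/(3/2) - (19 - 152) = (⅔)*65 - 1*(-133) = 130/3 + 133 = 529/3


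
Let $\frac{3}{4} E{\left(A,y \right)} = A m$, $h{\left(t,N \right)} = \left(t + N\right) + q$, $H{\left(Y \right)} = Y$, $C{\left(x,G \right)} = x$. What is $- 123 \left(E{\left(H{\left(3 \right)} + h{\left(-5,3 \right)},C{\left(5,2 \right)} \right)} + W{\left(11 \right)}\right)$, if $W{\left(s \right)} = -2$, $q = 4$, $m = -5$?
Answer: $4346$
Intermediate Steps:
$h{\left(t,N \right)} = 4 + N + t$ ($h{\left(t,N \right)} = \left(t + N\right) + 4 = \left(N + t\right) + 4 = 4 + N + t$)
$E{\left(A,y \right)} = - \frac{20 A}{3}$ ($E{\left(A,y \right)} = \frac{4 A \left(-5\right)}{3} = \frac{4 \left(- 5 A\right)}{3} = - \frac{20 A}{3}$)
$- 123 \left(E{\left(H{\left(3 \right)} + h{\left(-5,3 \right)},C{\left(5,2 \right)} \right)} + W{\left(11 \right)}\right) = - 123 \left(- \frac{20 \left(3 + \left(4 + 3 - 5\right)\right)}{3} - 2\right) = - 123 \left(- \frac{20 \left(3 + 2\right)}{3} - 2\right) = - 123 \left(\left(- \frac{20}{3}\right) 5 - 2\right) = - 123 \left(- \frac{100}{3} - 2\right) = \left(-123\right) \left(- \frac{106}{3}\right) = 4346$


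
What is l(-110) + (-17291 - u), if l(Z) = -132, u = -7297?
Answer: -10126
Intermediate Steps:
l(-110) + (-17291 - u) = -132 + (-17291 - 1*(-7297)) = -132 + (-17291 + 7297) = -132 - 9994 = -10126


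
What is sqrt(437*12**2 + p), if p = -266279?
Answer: I*sqrt(203351) ≈ 450.94*I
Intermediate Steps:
sqrt(437*12**2 + p) = sqrt(437*12**2 - 266279) = sqrt(437*144 - 266279) = sqrt(62928 - 266279) = sqrt(-203351) = I*sqrt(203351)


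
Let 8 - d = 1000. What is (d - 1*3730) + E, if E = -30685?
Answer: -35407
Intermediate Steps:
d = -992 (d = 8 - 1*1000 = 8 - 1000 = -992)
(d - 1*3730) + E = (-992 - 1*3730) - 30685 = (-992 - 3730) - 30685 = -4722 - 30685 = -35407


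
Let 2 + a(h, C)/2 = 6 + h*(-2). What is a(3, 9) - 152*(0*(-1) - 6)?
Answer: 908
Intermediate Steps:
a(h, C) = 8 - 4*h (a(h, C) = -4 + 2*(6 + h*(-2)) = -4 + 2*(6 - 2*h) = -4 + (12 - 4*h) = 8 - 4*h)
a(3, 9) - 152*(0*(-1) - 6) = (8 - 4*3) - 152*(0*(-1) - 6) = (8 - 12) - 152*(0 - 6) = -4 - 152*(-6) = -4 + 912 = 908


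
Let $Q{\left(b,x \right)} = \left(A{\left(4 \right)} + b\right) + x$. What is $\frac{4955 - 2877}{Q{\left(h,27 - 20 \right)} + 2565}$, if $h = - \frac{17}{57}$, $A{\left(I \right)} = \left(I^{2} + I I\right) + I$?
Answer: $\frac{118446}{148639} \approx 0.79687$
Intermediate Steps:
$A{\left(I \right)} = I + 2 I^{2}$ ($A{\left(I \right)} = \left(I^{2} + I^{2}\right) + I = 2 I^{2} + I = I + 2 I^{2}$)
$h = - \frac{17}{57}$ ($h = \left(-17\right) \frac{1}{57} = - \frac{17}{57} \approx -0.29825$)
$Q{\left(b,x \right)} = 36 + b + x$ ($Q{\left(b,x \right)} = \left(4 \left(1 + 2 \cdot 4\right) + b\right) + x = \left(4 \left(1 + 8\right) + b\right) + x = \left(4 \cdot 9 + b\right) + x = \left(36 + b\right) + x = 36 + b + x$)
$\frac{4955 - 2877}{Q{\left(h,27 - 20 \right)} + 2565} = \frac{4955 - 2877}{\left(36 - \frac{17}{57} + \left(27 - 20\right)\right) + 2565} = \frac{2078}{\left(36 - \frac{17}{57} + \left(27 - 20\right)\right) + 2565} = \frac{2078}{\left(36 - \frac{17}{57} + 7\right) + 2565} = \frac{2078}{\frac{2434}{57} + 2565} = \frac{2078}{\frac{148639}{57}} = 2078 \cdot \frac{57}{148639} = \frac{118446}{148639}$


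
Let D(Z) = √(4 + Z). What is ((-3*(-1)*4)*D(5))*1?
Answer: 36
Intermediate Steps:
((-3*(-1)*4)*D(5))*1 = ((-3*(-1)*4)*√(4 + 5))*1 = ((3*4)*√9)*1 = (12*3)*1 = 36*1 = 36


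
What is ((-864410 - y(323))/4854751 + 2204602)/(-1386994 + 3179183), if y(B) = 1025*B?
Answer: 10702792568617/8700631339939 ≈ 1.2301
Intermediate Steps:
((-864410 - y(323))/4854751 + 2204602)/(-1386994 + 3179183) = ((-864410 - 1025*323)/4854751 + 2204602)/(-1386994 + 3179183) = ((-864410 - 1*331075)*(1/4854751) + 2204602)/1792189 = ((-864410 - 331075)*(1/4854751) + 2204602)*(1/1792189) = (-1195485*1/4854751 + 2204602)*(1/1792189) = (-1195485/4854751 + 2204602)*(1/1792189) = (10702792568617/4854751)*(1/1792189) = 10702792568617/8700631339939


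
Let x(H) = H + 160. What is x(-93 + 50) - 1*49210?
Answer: -49093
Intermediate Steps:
x(H) = 160 + H
x(-93 + 50) - 1*49210 = (160 + (-93 + 50)) - 1*49210 = (160 - 43) - 49210 = 117 - 49210 = -49093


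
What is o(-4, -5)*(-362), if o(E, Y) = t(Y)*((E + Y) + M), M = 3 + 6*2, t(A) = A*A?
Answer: -54300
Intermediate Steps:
t(A) = A²
M = 15 (M = 3 + 12 = 15)
o(E, Y) = Y²*(15 + E + Y) (o(E, Y) = Y²*((E + Y) + 15) = Y²*(15 + E + Y))
o(-4, -5)*(-362) = ((-5)²*(15 - 4 - 5))*(-362) = (25*6)*(-362) = 150*(-362) = -54300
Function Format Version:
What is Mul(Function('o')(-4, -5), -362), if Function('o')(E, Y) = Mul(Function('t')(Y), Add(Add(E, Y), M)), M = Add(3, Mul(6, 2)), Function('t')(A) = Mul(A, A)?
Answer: -54300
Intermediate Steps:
Function('t')(A) = Pow(A, 2)
M = 15 (M = Add(3, 12) = 15)
Function('o')(E, Y) = Mul(Pow(Y, 2), Add(15, E, Y)) (Function('o')(E, Y) = Mul(Pow(Y, 2), Add(Add(E, Y), 15)) = Mul(Pow(Y, 2), Add(15, E, Y)))
Mul(Function('o')(-4, -5), -362) = Mul(Mul(Pow(-5, 2), Add(15, -4, -5)), -362) = Mul(Mul(25, 6), -362) = Mul(150, -362) = -54300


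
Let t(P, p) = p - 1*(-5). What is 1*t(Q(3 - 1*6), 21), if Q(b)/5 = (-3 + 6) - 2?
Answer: 26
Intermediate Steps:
Q(b) = 5 (Q(b) = 5*((-3 + 6) - 2) = 5*(3 - 2) = 5*1 = 5)
t(P, p) = 5 + p (t(P, p) = p + 5 = 5 + p)
1*t(Q(3 - 1*6), 21) = 1*(5 + 21) = 1*26 = 26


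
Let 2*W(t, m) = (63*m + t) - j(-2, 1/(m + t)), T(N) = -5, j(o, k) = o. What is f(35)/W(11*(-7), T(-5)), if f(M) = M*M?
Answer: -245/39 ≈ -6.2821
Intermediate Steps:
f(M) = M**2
W(t, m) = 1 + t/2 + 63*m/2 (W(t, m) = ((63*m + t) - 1*(-2))/2 = ((t + 63*m) + 2)/2 = (2 + t + 63*m)/2 = 1 + t/2 + 63*m/2)
f(35)/W(11*(-7), T(-5)) = 35**2/(1 + (11*(-7))/2 + (63/2)*(-5)) = 1225/(1 + (1/2)*(-77) - 315/2) = 1225/(1 - 77/2 - 315/2) = 1225/(-195) = 1225*(-1/195) = -245/39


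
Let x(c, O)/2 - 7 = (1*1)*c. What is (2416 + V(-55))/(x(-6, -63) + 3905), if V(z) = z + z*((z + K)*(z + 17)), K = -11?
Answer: -135579/3907 ≈ -34.702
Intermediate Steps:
x(c, O) = 14 + 2*c (x(c, O) = 14 + 2*((1*1)*c) = 14 + 2*(1*c) = 14 + 2*c)
V(z) = z + z*(-11 + z)*(17 + z) (V(z) = z + z*((z - 11)*(z + 17)) = z + z*((-11 + z)*(17 + z)) = z + z*(-11 + z)*(17 + z))
(2416 + V(-55))/(x(-6, -63) + 3905) = (2416 - 55*(-186 + (-55)² + 6*(-55)))/((14 + 2*(-6)) + 3905) = (2416 - 55*(-186 + 3025 - 330))/((14 - 12) + 3905) = (2416 - 55*2509)/(2 + 3905) = (2416 - 137995)/3907 = -135579*1/3907 = -135579/3907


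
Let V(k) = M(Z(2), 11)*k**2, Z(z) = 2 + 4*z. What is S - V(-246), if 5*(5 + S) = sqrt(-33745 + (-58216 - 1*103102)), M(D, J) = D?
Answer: -605165 + I*sqrt(195063)/5 ≈ -6.0517e+5 + 88.332*I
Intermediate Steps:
V(k) = 10*k**2 (V(k) = (2 + 4*2)*k**2 = (2 + 8)*k**2 = 10*k**2)
S = -5 + I*sqrt(195063)/5 (S = -5 + sqrt(-33745 + (-58216 - 1*103102))/5 = -5 + sqrt(-33745 + (-58216 - 103102))/5 = -5 + sqrt(-33745 - 161318)/5 = -5 + sqrt(-195063)/5 = -5 + (I*sqrt(195063))/5 = -5 + I*sqrt(195063)/5 ≈ -5.0 + 88.332*I)
S - V(-246) = (-5 + I*sqrt(195063)/5) - 10*(-246)**2 = (-5 + I*sqrt(195063)/5) - 10*60516 = (-5 + I*sqrt(195063)/5) - 1*605160 = (-5 + I*sqrt(195063)/5) - 605160 = -605165 + I*sqrt(195063)/5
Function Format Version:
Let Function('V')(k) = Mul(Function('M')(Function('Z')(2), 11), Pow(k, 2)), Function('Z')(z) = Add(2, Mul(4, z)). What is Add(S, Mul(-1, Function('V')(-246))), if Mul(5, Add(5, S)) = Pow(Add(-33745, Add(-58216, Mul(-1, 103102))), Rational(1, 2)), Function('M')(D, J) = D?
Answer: Add(-605165, Mul(Rational(1, 5), I, Pow(195063, Rational(1, 2)))) ≈ Add(-6.0517e+5, Mul(88.332, I))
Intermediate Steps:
Function('V')(k) = Mul(10, Pow(k, 2)) (Function('V')(k) = Mul(Add(2, Mul(4, 2)), Pow(k, 2)) = Mul(Add(2, 8), Pow(k, 2)) = Mul(10, Pow(k, 2)))
S = Add(-5, Mul(Rational(1, 5), I, Pow(195063, Rational(1, 2)))) (S = Add(-5, Mul(Rational(1, 5), Pow(Add(-33745, Add(-58216, Mul(-1, 103102))), Rational(1, 2)))) = Add(-5, Mul(Rational(1, 5), Pow(Add(-33745, Add(-58216, -103102)), Rational(1, 2)))) = Add(-5, Mul(Rational(1, 5), Pow(Add(-33745, -161318), Rational(1, 2)))) = Add(-5, Mul(Rational(1, 5), Pow(-195063, Rational(1, 2)))) = Add(-5, Mul(Rational(1, 5), Mul(I, Pow(195063, Rational(1, 2))))) = Add(-5, Mul(Rational(1, 5), I, Pow(195063, Rational(1, 2)))) ≈ Add(-5.0000, Mul(88.332, I)))
Add(S, Mul(-1, Function('V')(-246))) = Add(Add(-5, Mul(Rational(1, 5), I, Pow(195063, Rational(1, 2)))), Mul(-1, Mul(10, Pow(-246, 2)))) = Add(Add(-5, Mul(Rational(1, 5), I, Pow(195063, Rational(1, 2)))), Mul(-1, Mul(10, 60516))) = Add(Add(-5, Mul(Rational(1, 5), I, Pow(195063, Rational(1, 2)))), Mul(-1, 605160)) = Add(Add(-5, Mul(Rational(1, 5), I, Pow(195063, Rational(1, 2)))), -605160) = Add(-605165, Mul(Rational(1, 5), I, Pow(195063, Rational(1, 2))))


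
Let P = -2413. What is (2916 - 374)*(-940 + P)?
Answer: -8523326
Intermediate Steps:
(2916 - 374)*(-940 + P) = (2916 - 374)*(-940 - 2413) = 2542*(-3353) = -8523326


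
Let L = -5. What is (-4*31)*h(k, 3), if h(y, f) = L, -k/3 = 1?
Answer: 620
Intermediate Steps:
k = -3 (k = -3*1 = -3)
h(y, f) = -5
(-4*31)*h(k, 3) = -4*31*(-5) = -124*(-5) = 620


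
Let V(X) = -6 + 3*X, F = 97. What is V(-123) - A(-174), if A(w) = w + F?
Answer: -298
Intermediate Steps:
A(w) = 97 + w (A(w) = w + 97 = 97 + w)
V(-123) - A(-174) = (-6 + 3*(-123)) - (97 - 174) = (-6 - 369) - 1*(-77) = -375 + 77 = -298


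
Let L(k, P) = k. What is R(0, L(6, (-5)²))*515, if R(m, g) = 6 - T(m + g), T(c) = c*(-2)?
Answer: 9270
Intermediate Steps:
T(c) = -2*c
R(m, g) = 6 + 2*g + 2*m (R(m, g) = 6 - (-2)*(m + g) = 6 - (-2)*(g + m) = 6 - (-2*g - 2*m) = 6 + (2*g + 2*m) = 6 + 2*g + 2*m)
R(0, L(6, (-5)²))*515 = (6 + 2*6 + 2*0)*515 = (6 + 12 + 0)*515 = 18*515 = 9270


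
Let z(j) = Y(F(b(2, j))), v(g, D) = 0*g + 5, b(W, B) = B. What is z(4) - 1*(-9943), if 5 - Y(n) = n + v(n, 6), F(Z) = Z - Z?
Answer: 9943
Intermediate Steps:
v(g, D) = 5 (v(g, D) = 0 + 5 = 5)
F(Z) = 0
Y(n) = -n (Y(n) = 5 - (n + 5) = 5 - (5 + n) = 5 + (-5 - n) = -n)
z(j) = 0 (z(j) = -1*0 = 0)
z(4) - 1*(-9943) = 0 - 1*(-9943) = 0 + 9943 = 9943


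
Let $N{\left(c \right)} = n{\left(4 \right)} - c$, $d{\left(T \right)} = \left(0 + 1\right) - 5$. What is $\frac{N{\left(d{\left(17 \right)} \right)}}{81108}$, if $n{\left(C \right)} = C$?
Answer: $\frac{2}{20277} \approx 9.8634 \cdot 10^{-5}$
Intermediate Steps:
$d{\left(T \right)} = -4$ ($d{\left(T \right)} = 1 - 5 = -4$)
$N{\left(c \right)} = 4 - c$
$\frac{N{\left(d{\left(17 \right)} \right)}}{81108} = \frac{4 - -4}{81108} = \left(4 + 4\right) \frac{1}{81108} = 8 \cdot \frac{1}{81108} = \frac{2}{20277}$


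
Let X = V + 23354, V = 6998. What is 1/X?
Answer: 1/30352 ≈ 3.2947e-5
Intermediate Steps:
X = 30352 (X = 6998 + 23354 = 30352)
1/X = 1/30352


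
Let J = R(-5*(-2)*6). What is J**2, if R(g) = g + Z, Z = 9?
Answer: 4761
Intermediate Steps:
R(g) = 9 + g (R(g) = g + 9 = 9 + g)
J = 69 (J = 9 - 5*(-2)*6 = 9 + 10*6 = 9 + 60 = 69)
J**2 = 69**2 = 4761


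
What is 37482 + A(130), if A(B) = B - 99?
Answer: 37513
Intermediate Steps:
A(B) = -99 + B
37482 + A(130) = 37482 + (-99 + 130) = 37482 + 31 = 37513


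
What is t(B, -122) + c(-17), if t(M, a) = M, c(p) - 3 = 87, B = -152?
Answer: -62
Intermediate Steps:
c(p) = 90 (c(p) = 3 + 87 = 90)
t(B, -122) + c(-17) = -152 + 90 = -62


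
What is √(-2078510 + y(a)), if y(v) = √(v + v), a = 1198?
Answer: √(-2078510 + 2*√599) ≈ 1441.7*I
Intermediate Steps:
y(v) = √2*√v (y(v) = √(2*v) = √2*√v)
√(-2078510 + y(a)) = √(-2078510 + √2*√1198) = √(-2078510 + 2*√599)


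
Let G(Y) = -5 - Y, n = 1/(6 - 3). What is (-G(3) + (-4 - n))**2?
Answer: 121/9 ≈ 13.444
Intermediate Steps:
n = 1/3 ≈ 0.33333
(-G(3) + (-4 - n))**2 = (-(-5 - 1*3) + (-4 - 1*1/3))**2 = (-(-5 - 3) + (-4 - 1/3))**2 = (-1*(-8) - 13/3)**2 = (8 - 13/3)**2 = (11/3)**2 = 121/9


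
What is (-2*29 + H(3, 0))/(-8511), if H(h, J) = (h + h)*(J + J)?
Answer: 58/8511 ≈ 0.0068147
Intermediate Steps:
H(h, J) = 4*J*h (H(h, J) = (2*h)*(2*J) = 4*J*h)
(-2*29 + H(3, 0))/(-8511) = (-2*29 + 4*0*3)/(-8511) = (-58 + 0)*(-1/8511) = -58*(-1/8511) = 58/8511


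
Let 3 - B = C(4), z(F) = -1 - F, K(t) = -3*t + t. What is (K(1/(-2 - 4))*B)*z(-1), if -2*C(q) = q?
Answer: 0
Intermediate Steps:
C(q) = -q/2
K(t) = -2*t
B = 5 (B = 3 - (-1)*4/2 = 3 - 1*(-2) = 3 + 2 = 5)
(K(1/(-2 - 4))*B)*z(-1) = (-2/(-2 - 4)*5)*(-1 - 1*(-1)) = (-2/(-6)*5)*(-1 + 1) = (-2*(-⅙)*5)*0 = ((⅓)*5)*0 = (5/3)*0 = 0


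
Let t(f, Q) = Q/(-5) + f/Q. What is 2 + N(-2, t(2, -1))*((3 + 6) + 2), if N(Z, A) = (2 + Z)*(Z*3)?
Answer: 2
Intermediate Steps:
t(f, Q) = -Q/5 + f/Q (t(f, Q) = Q*(-⅕) + f/Q = -Q/5 + f/Q)
N(Z, A) = 3*Z*(2 + Z) (N(Z, A) = (2 + Z)*(3*Z) = 3*Z*(2 + Z))
2 + N(-2, t(2, -1))*((3 + 6) + 2) = 2 + (3*(-2)*(2 - 2))*((3 + 6) + 2) = 2 + (3*(-2)*0)*(9 + 2) = 2 + 0*11 = 2 + 0 = 2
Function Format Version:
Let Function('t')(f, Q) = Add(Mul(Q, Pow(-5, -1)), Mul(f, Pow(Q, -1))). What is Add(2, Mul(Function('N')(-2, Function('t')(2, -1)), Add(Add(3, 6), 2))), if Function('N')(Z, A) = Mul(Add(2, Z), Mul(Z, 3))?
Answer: 2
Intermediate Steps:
Function('t')(f, Q) = Add(Mul(Rational(-1, 5), Q), Mul(f, Pow(Q, -1))) (Function('t')(f, Q) = Add(Mul(Q, Rational(-1, 5)), Mul(f, Pow(Q, -1))) = Add(Mul(Rational(-1, 5), Q), Mul(f, Pow(Q, -1))))
Function('N')(Z, A) = Mul(3, Z, Add(2, Z)) (Function('N')(Z, A) = Mul(Add(2, Z), Mul(3, Z)) = Mul(3, Z, Add(2, Z)))
Add(2, Mul(Function('N')(-2, Function('t')(2, -1)), Add(Add(3, 6), 2))) = Add(2, Mul(Mul(3, -2, Add(2, -2)), Add(Add(3, 6), 2))) = Add(2, Mul(Mul(3, -2, 0), Add(9, 2))) = Add(2, Mul(0, 11)) = Add(2, 0) = 2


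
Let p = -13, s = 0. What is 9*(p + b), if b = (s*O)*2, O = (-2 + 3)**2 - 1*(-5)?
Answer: -117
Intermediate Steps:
O = 6 (O = 1**2 + 5 = 1 + 5 = 6)
b = 0 (b = (0*6)*2 = 0*2 = 0)
9*(p + b) = 9*(-13 + 0) = 9*(-13) = -117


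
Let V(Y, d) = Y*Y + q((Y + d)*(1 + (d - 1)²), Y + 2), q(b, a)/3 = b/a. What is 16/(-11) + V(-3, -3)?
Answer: 3449/11 ≈ 313.55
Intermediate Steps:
q(b, a) = 3*b/a (q(b, a) = 3*(b/a) = 3*b/a)
V(Y, d) = Y² + 3*(1 + (-1 + d)²)*(Y + d)/(2 + Y) (V(Y, d) = Y*Y + 3*((Y + d)*(1 + (d - 1)²))/(Y + 2) = Y² + 3*((Y + d)*(1 + (-1 + d)²))/(2 + Y) = Y² + 3*((1 + (-1 + d)²)*(Y + d))/(2 + Y) = Y² + 3*(1 + (-1 + d)²)*(Y + d)/(2 + Y))
16/(-11) + V(-3, -3) = 16/(-11) + (3*(-3) + 3*(-3) + (-3)²*(2 - 3) + 3*(-3)*(-1 - 3)² + 3*(-3)*(-1 - 3)²)/(2 - 3) = 16*(-1/11) + (-9 - 9 + 9*(-1) + 3*(-3)*(-4)² + 3*(-3)*(-4)²)/(-1) = -16/11 - (-9 - 9 - 9 + 3*(-3)*16 + 3*(-3)*16) = -16/11 - (-9 - 9 - 9 - 144 - 144) = -16/11 - 1*(-315) = -16/11 + 315 = 3449/11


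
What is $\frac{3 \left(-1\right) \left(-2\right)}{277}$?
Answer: $\frac{6}{277} \approx 0.021661$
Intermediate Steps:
$\frac{3 \left(-1\right) \left(-2\right)}{277} = \frac{\left(-3\right) \left(-2\right)}{277} = \frac{1}{277} \cdot 6 = \frac{6}{277}$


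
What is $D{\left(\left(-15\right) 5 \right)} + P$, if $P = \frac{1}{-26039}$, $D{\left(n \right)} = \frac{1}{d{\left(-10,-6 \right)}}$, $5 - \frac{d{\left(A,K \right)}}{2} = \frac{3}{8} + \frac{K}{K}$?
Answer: $\frac{104127}{755131} \approx 0.13789$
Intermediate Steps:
$d{\left(A,K \right)} = \frac{29}{4}$ ($d{\left(A,K \right)} = 10 - 2 \left(\frac{3}{8} + \frac{K}{K}\right) = 10 - 2 \left(3 \cdot \frac{1}{8} + 1\right) = 10 - 2 \left(\frac{3}{8} + 1\right) = 10 - \frac{11}{4} = \frac{29}{4}$)
$D{\left(n \right)} = \frac{4}{29}$ ($D{\left(n \right)} = \frac{1}{\frac{29}{4}} = \frac{4}{29}$)
$P = - \frac{1}{26039} \approx -3.8404 \cdot 10^{-5}$
$D{\left(\left(-15\right) 5 \right)} + P = \frac{4}{29} - \frac{1}{26039} = \frac{104127}{755131}$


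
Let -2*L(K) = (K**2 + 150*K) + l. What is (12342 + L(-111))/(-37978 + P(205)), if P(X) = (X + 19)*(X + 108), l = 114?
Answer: 28899/64268 ≈ 0.44966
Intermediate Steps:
P(X) = (19 + X)*(108 + X)
L(K) = -57 - 75*K - K**2/2 (L(K) = -((K**2 + 150*K) + 114)/2 = -(114 + K**2 + 150*K)/2 = -57 - 75*K - K**2/2)
(12342 + L(-111))/(-37978 + P(205)) = (12342 + (-57 - 75*(-111) - 1/2*(-111)**2))/(-37978 + (2052 + 205**2 + 127*205)) = (12342 + (-57 + 8325 - 1/2*12321))/(-37978 + (2052 + 42025 + 26035)) = (12342 + (-57 + 8325 - 12321/2))/(-37978 + 70112) = (12342 + 4215/2)/32134 = (28899/2)*(1/32134) = 28899/64268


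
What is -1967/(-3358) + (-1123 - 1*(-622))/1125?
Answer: 176839/1259250 ≈ 0.14043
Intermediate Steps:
-1967/(-3358) + (-1123 - 1*(-622))/1125 = -1967*(-1/3358) + (-1123 + 622)*(1/1125) = 1967/3358 - 501*1/1125 = 1967/3358 - 167/375 = 176839/1259250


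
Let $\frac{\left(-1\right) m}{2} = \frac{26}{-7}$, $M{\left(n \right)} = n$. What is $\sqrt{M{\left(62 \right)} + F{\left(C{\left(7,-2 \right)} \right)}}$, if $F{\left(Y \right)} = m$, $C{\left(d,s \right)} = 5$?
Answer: $\frac{9 \sqrt{42}}{7} \approx 8.3324$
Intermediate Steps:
$m = \frac{52}{7}$ ($m = - 2 \frac{26}{-7} = - 2 \cdot 26 \left(- \frac{1}{7}\right) = \left(-2\right) \left(- \frac{26}{7}\right) = \frac{52}{7} \approx 7.4286$)
$F{\left(Y \right)} = \frac{52}{7}$
$\sqrt{M{\left(62 \right)} + F{\left(C{\left(7,-2 \right)} \right)}} = \sqrt{62 + \frac{52}{7}} = \sqrt{\frac{486}{7}} = \frac{9 \sqrt{42}}{7}$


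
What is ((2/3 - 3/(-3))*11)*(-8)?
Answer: -440/3 ≈ -146.67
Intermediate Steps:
((2/3 - 3/(-3))*11)*(-8) = ((2*(⅓) - 3*(-⅓))*11)*(-8) = ((⅔ + 1)*11)*(-8) = ((5/3)*11)*(-8) = (55/3)*(-8) = -440/3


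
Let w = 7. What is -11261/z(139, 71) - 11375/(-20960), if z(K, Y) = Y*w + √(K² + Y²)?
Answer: -22954915739/933336224 + 11261*√24362/222647 ≈ -16.700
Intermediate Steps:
z(K, Y) = √(K² + Y²) + 7*Y (z(K, Y) = Y*7 + √(K² + Y²) = 7*Y + √(K² + Y²) = √(K² + Y²) + 7*Y)
-11261/z(139, 71) - 11375/(-20960) = -11261/(√(139² + 71²) + 7*71) - 11375/(-20960) = -11261/(√(19321 + 5041) + 497) - 11375*(-1/20960) = -11261/(√24362 + 497) + 2275/4192 = -11261/(497 + √24362) + 2275/4192 = 2275/4192 - 11261/(497 + √24362)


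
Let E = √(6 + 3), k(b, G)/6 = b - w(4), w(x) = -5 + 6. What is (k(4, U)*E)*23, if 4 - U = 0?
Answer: 1242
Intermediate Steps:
w(x) = 1
U = 4 (U = 4 - 1*0 = 4 + 0 = 4)
k(b, G) = -6 + 6*b (k(b, G) = 6*(b - 1*1) = 6*(b - 1) = 6*(-1 + b) = -6 + 6*b)
E = 3 (E = √9 = 3)
(k(4, U)*E)*23 = ((-6 + 6*4)*3)*23 = ((-6 + 24)*3)*23 = (18*3)*23 = 54*23 = 1242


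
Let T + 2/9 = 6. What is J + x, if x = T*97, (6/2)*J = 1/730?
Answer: 3682123/6570 ≈ 560.45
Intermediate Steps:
T = 52/9 (T = -2/9 + 6 = 52/9 ≈ 5.7778)
J = 1/2190 (J = (⅓)/730 = (⅓)*(1/730) = 1/2190 ≈ 0.00045662)
x = 5044/9 (x = (52/9)*97 = 5044/9 ≈ 560.44)
J + x = 1/2190 + 5044/9 = 3682123/6570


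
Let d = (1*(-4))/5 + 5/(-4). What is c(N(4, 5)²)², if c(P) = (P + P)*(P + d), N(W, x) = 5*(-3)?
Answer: 40262429025/4 ≈ 1.0066e+10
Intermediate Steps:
N(W, x) = -15
d = -41/20 (d = -4*⅕ + 5*(-¼) = -⅘ - 5/4 = -41/20 ≈ -2.0500)
c(P) = 2*P*(-41/20 + P) (c(P) = (P + P)*(P - 41/20) = (2*P)*(-41/20 + P) = 2*P*(-41/20 + P))
c(N(4, 5)²)² = ((⅒)*(-15)²*(-41 + 20*(-15)²))² = ((⅒)*225*(-41 + 20*225))² = ((⅒)*225*(-41 + 4500))² = ((⅒)*225*4459)² = (200655/2)² = 40262429025/4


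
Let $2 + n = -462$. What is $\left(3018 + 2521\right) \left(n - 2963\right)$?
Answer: $-18982153$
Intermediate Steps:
$n = -464$ ($n = -2 - 462 = -464$)
$\left(3018 + 2521\right) \left(n - 2963\right) = \left(3018 + 2521\right) \left(-464 - 2963\right) = 5539 \left(-3427\right) = -18982153$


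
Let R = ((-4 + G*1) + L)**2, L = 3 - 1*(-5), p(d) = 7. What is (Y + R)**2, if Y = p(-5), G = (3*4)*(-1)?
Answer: 5041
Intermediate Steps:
G = -12 (G = 12*(-1) = -12)
L = 8 (L = 3 + 5 = 8)
Y = 7
R = 64 (R = ((-4 - 12*1) + 8)**2 = ((-4 - 12) + 8)**2 = (-16 + 8)**2 = (-8)**2 = 64)
(Y + R)**2 = (7 + 64)**2 = 71**2 = 5041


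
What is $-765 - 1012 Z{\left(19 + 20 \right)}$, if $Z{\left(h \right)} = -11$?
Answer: $10367$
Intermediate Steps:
$-765 - 1012 Z{\left(19 + 20 \right)} = -765 - -11132 = -765 + 11132 = 10367$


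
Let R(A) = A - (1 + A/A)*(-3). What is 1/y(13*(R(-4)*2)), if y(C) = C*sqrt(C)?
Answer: sqrt(13)/1352 ≈ 0.0026668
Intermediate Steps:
R(A) = 6 + A (R(A) = A - (1 + 1)*(-3) = A - 2*(-3) = A - 1*(-6) = A + 6 = 6 + A)
y(C) = C**(3/2)
1/y(13*(R(-4)*2)) = 1/((13*((6 - 4)*2))**(3/2)) = 1/((13*(2*2))**(3/2)) = 1/((13*4)**(3/2)) = 1/(52**(3/2)) = 1/(104*sqrt(13)) = sqrt(13)/1352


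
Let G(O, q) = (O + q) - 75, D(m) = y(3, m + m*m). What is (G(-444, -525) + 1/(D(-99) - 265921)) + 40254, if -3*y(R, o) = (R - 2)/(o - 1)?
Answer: 303450066428337/7739098864 ≈ 39210.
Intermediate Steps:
y(R, o) = -(-2 + R)/(3*(-1 + o)) (y(R, o) = -(R - 2)/(3*(o - 1)) = -(-2 + R)/(3*(-1 + o)))
D(m) = -1/(3*(-1 + m + m**2)) (D(m) = (2 - 1*3)/(3*(-1 + (m + m*m))) = (2 - 3)/(3*(-1 + (m + m**2))) = (1/3)*(-1)/(-1 + m + m**2) = -1/(3*(-1 + m + m**2)))
G(O, q) = -75 + O + q
(G(-444, -525) + 1/(D(-99) - 265921)) + 40254 = ((-75 - 444 - 525) + 1/(-1/(-3 + 3*(-99)*(1 - 99)) - 265921)) + 40254 = (-1044 + 1/(-1/(-3 + 3*(-99)*(-98)) - 265921)) + 40254 = (-1044 + 1/(-1/(-3 + 29106) - 265921)) + 40254 = (-1044 + 1/(-1/29103 - 265921)) + 40254 = (-1044 + 1/(-7739098864/29103)) + 40254 = (-1044 - 29103/7739098864) + 40254 = -8079619243119/7739098864 + 40254 = 303450066428337/7739098864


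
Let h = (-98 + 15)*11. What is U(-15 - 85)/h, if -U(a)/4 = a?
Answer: -400/913 ≈ -0.43812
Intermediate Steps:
U(a) = -4*a
h = -913 (h = -83*11 = -913)
U(-15 - 85)/h = -4*(-15 - 85)/(-913) = -4*(-100)*(-1/913) = 400*(-1/913) = -400/913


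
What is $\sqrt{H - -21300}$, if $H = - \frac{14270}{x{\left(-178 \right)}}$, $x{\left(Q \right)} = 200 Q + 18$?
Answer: $\frac{\sqrt{6741996144085}}{17791} \approx 145.95$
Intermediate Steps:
$x{\left(Q \right)} = 18 + 200 Q$
$H = \frac{7135}{17791}$ ($H = - \frac{14270}{18 + 200 \left(-178\right)} = - \frac{14270}{18 - 35600} = - \frac{14270}{-35582} = \left(-14270\right) \left(- \frac{1}{35582}\right) = \frac{7135}{17791} \approx 0.40105$)
$\sqrt{H - -21300} = \sqrt{\frac{7135}{17791} - -21300} = \sqrt{\frac{7135}{17791} + 21300} = \sqrt{\frac{378955435}{17791}} = \frac{\sqrt{6741996144085}}{17791}$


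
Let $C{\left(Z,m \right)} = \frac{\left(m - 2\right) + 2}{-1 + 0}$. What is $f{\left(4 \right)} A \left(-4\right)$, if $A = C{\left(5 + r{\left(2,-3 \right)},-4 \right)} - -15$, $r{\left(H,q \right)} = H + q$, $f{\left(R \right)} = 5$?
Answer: $-380$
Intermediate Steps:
$C{\left(Z,m \right)} = - m$ ($C{\left(Z,m \right)} = \frac{\left(-2 + m\right) + 2}{-1} = m \left(-1\right) = - m$)
$A = 19$ ($A = \left(-1\right) \left(-4\right) - -15 = 4 + 15 = 19$)
$f{\left(4 \right)} A \left(-4\right) = 5 \cdot 19 \left(-4\right) = 95 \left(-4\right) = -380$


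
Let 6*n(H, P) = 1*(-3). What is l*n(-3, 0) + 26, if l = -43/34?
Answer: 1811/68 ≈ 26.632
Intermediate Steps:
l = -43/34 (l = -43*1/34 = -43/34 ≈ -1.2647)
n(H, P) = -½ (n(H, P) = (1*(-3))/6 = (⅙)*(-3) = -½)
l*n(-3, 0) + 26 = -43/34*(-½) + 26 = 43/68 + 26 = 1811/68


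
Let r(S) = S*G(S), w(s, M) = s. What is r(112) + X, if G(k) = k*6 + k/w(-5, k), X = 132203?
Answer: 1024791/5 ≈ 2.0496e+5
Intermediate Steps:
G(k) = 29*k/5 (G(k) = k*6 + k/(-5) = 6*k + k*(-⅕) = 6*k - k/5 = 29*k/5)
r(S) = 29*S²/5 (r(S) = S*(29*S/5) = 29*S²/5)
r(112) + X = (29/5)*112² + 132203 = (29/5)*12544 + 132203 = 363776/5 + 132203 = 1024791/5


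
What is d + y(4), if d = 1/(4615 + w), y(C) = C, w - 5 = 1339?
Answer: 23837/5959 ≈ 4.0002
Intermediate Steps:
w = 1344 (w = 5 + 1339 = 1344)
d = 1/5959 (d = 1/(4615 + 1344) = 1/5959 ≈ 0.00016781)
d + y(4) = 1/5959 + 4 = 23837/5959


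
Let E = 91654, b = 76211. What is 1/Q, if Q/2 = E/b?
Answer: 76211/183308 ≈ 0.41575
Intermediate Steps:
Q = 183308/76211 (Q = 2*(91654/76211) = 183308/76211 ≈ 2.4053)
1/Q = 1/(183308/76211) = 76211/183308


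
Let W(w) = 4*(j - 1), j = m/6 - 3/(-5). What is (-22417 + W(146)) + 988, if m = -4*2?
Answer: -321539/15 ≈ -21436.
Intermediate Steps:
m = -8
j = -11/15 (j = -8/6 - 3/(-5) = -8*⅙ - 3*(-⅕) = -4/3 + ⅗ = -11/15 ≈ -0.73333)
W(w) = -104/15 (W(w) = 4*(-11/15 - 1) = 4*(-26/15) = -104/15)
(-22417 + W(146)) + 988 = (-22417 - 104/15) + 988 = -336359/15 + 988 = -321539/15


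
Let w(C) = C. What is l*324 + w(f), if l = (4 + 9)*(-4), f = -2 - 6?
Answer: -16856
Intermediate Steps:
f = -8
l = -52 (l = 13*(-4) = -52)
l*324 + w(f) = -52*324 - 8 = -16848 - 8 = -16856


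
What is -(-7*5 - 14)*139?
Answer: 6811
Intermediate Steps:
-(-7*5 - 14)*139 = -(-35 - 14)*139 = -(-49)*139 = -1*(-6811) = 6811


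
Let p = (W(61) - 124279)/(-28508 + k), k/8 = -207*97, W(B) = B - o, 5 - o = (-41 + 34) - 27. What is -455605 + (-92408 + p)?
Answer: -14807293509/27020 ≈ -5.4801e+5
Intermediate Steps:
o = 39 (o = 5 - ((-41 + 34) - 27) = 5 - (-7 - 27) = 5 - 1*(-34) = 5 + 34 = 39)
W(B) = -39 + B (W(B) = B - 1*39 = B - 39 = -39 + B)
k = -160632 (k = 8*(-207*97) = 8*(-20079) = -160632)
p = 17751/27020 (p = ((-39 + 61) - 124279)/(-28508 - 160632) = (22 - 124279)/(-189140) = -124257*(-1/189140) = 17751/27020 ≈ 0.65696)
-455605 + (-92408 + p) = -455605 + (-92408 + 17751/27020) = -455605 - 2496846409/27020 = -14807293509/27020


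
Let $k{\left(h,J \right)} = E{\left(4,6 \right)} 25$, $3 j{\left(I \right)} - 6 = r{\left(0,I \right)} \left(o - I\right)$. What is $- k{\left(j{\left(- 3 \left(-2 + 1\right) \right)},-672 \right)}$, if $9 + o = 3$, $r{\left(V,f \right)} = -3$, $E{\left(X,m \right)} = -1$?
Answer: $25$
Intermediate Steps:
$o = -6$ ($o = -9 + 3 = -6$)
$j{\left(I \right)} = 8 + I$ ($j{\left(I \right)} = 2 + \frac{\left(-3\right) \left(-6 - I\right)}{3} = 2 + \frac{18 + 3 I}{3} = 2 + \left(6 + I\right) = 8 + I$)
$k{\left(h,J \right)} = -25$ ($k{\left(h,J \right)} = \left(-1\right) 25 = -25$)
$- k{\left(j{\left(- 3 \left(-2 + 1\right) \right)},-672 \right)} = \left(-1\right) \left(-25\right) = 25$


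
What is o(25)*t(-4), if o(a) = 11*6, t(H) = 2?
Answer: 132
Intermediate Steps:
o(a) = 66
o(25)*t(-4) = 66*2 = 132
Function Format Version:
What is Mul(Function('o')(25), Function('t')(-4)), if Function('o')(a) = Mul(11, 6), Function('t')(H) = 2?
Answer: 132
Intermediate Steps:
Function('o')(a) = 66
Mul(Function('o')(25), Function('t')(-4)) = Mul(66, 2) = 132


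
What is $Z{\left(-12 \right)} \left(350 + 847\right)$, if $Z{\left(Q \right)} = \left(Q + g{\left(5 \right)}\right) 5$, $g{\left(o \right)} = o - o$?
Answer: $-71820$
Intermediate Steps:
$g{\left(o \right)} = 0$
$Z{\left(Q \right)} = 5 Q$ ($Z{\left(Q \right)} = \left(Q + 0\right) 5 = Q 5 = 5 Q$)
$Z{\left(-12 \right)} \left(350 + 847\right) = 5 \left(-12\right) \left(350 + 847\right) = \left(-60\right) 1197 = -71820$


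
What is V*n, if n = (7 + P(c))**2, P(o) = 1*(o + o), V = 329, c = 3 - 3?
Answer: 16121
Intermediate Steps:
c = 0
P(o) = 2*o (P(o) = 1*(2*o) = 2*o)
n = 49 (n = (7 + 2*0)**2 = (7 + 0)**2 = 7**2 = 49)
V*n = 329*49 = 16121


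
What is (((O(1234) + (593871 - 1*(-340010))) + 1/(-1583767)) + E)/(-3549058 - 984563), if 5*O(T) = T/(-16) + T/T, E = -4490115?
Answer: 225290806653263/287207973212280 ≈ 0.78442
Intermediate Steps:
O(T) = 1/5 - T/80 (O(T) = (T/(-16) + T/T)/5 = (T*(-1/16) + 1)/5 = (-T/16 + 1)/5 = (1 - T/16)/5 = 1/5 - T/80)
(((O(1234) + (593871 - 1*(-340010))) + 1/(-1583767)) + E)/(-3549058 - 984563) = ((((1/5 - 1/80*1234) + (593871 - 1*(-340010))) + 1/(-1583767)) - 4490115)/(-3549058 - 984563) = ((((1/5 - 617/40) + (593871 + 340010)) - 1/1583767) - 4490115)/(-4533621) = (((-609/40 + 933881) - 1/1583767) - 4490115)*(-1/4533621) = ((37354631/40 - 1/1583767) - 4490115)*(-1/4533621) = (59161031874937/63350680 - 4490115)*(-1/4533621) = -225290806653263/63350680*(-1/4533621) = 225290806653263/287207973212280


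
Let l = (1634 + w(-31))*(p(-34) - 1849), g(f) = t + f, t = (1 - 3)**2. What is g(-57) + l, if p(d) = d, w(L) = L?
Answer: -3018502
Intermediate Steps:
t = 4 (t = (-2)**2 = 4)
g(f) = 4 + f
l = -3018449 (l = (1634 - 31)*(-34 - 1849) = 1603*(-1883) = -3018449)
g(-57) + l = (4 - 57) - 3018449 = -53 - 3018449 = -3018502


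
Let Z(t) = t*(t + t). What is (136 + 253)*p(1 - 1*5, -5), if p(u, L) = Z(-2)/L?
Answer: -3112/5 ≈ -622.40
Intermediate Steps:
Z(t) = 2*t² (Z(t) = t*(2*t) = 2*t²)
p(u, L) = 8/L (p(u, L) = (2*(-2)²)/L = (2*4)/L = 8/L)
(136 + 253)*p(1 - 1*5, -5) = (136 + 253)*(8/(-5)) = 389*(8*(-⅕)) = 389*(-8/5) = -3112/5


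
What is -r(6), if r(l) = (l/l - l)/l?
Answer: ⅚ ≈ 0.83333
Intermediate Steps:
r(l) = (1 - l)/l
-r(6) = -(1 - 1*6)/6 = -(1 - 6)/6 = -(-5)/6 = -1*(-⅚) = ⅚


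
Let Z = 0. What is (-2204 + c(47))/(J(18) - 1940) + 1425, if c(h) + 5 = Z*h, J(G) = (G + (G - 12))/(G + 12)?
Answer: 13827845/9696 ≈ 1426.1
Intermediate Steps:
J(G) = (-12 + 2*G)/(12 + G) (J(G) = (G + (-12 + G))/(12 + G) = (-12 + 2*G)/(12 + G))
c(h) = -5 (c(h) = -5 + 0*h = -5 + 0 = -5)
(-2204 + c(47))/(J(18) - 1940) + 1425 = (-2204 - 5)/(2*(-6 + 18)/(12 + 18) - 1940) + 1425 = -2209/(2*12/30 - 1940) + 1425 = -2209/(2*(1/30)*12 - 1940) + 1425 = -2209/(⅘ - 1940) + 1425 = -2209/(-9696/5) + 1425 = -2209*(-5/9696) + 1425 = 11045/9696 + 1425 = 13827845/9696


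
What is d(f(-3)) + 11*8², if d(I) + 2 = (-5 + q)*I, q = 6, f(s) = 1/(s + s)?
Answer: 4211/6 ≈ 701.83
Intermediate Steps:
f(s) = 1/(2*s)
d(I) = -2 + I (d(I) = -2 + (-5 + 6)*I = -2 + 1*I = -2 + I)
d(f(-3)) + 11*8² = (-2 + (½)/(-3)) + 11*8² = (-2 + (½)*(-⅓)) + 11*64 = (-2 - ⅙) + 704 = -13/6 + 704 = 4211/6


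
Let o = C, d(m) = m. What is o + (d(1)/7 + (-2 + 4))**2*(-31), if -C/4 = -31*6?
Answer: 29481/49 ≈ 601.65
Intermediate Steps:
C = 744 (C = -(-124)*6 = -4*(-186) = 744)
o = 744
o + (d(1)/7 + (-2 + 4))**2*(-31) = 744 + (1/7 + (-2 + 4))**2*(-31) = 744 + (1*(1/7) + 2)**2*(-31) = 744 + (1/7 + 2)**2*(-31) = 744 + (15/7)**2*(-31) = 744 + (225/49)*(-31) = 744 - 6975/49 = 29481/49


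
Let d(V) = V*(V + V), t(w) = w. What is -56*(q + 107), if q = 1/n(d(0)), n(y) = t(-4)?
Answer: -5978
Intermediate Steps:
d(V) = 2*V² (d(V) = V*(2*V) = 2*V²)
n(y) = -4
q = -¼ (q = 1/(-4) = -¼ ≈ -0.25000)
-56*(q + 107) = -56*(-¼ + 107) = -56*427/4 = -5978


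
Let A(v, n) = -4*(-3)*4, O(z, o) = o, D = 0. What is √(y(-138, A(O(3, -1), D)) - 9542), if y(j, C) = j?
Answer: 44*I*√5 ≈ 98.387*I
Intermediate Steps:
A(v, n) = 48 (A(v, n) = 12*4 = 48)
√(y(-138, A(O(3, -1), D)) - 9542) = √(-138 - 9542) = √(-9680) = 44*I*√5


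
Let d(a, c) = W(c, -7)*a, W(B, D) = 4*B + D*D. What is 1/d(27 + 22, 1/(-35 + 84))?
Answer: 1/2405 ≈ 0.00041580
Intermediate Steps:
W(B, D) = D² + 4*B (W(B, D) = 4*B + D² = D² + 4*B)
d(a, c) = a*(49 + 4*c) (d(a, c) = ((-7)² + 4*c)*a = (49 + 4*c)*a = a*(49 + 4*c))
1/d(27 + 22, 1/(-35 + 84)) = 1/((27 + 22)*(49 + 4/(-35 + 84))) = 1/(49*(49 + 4/49)) = 1/(49*(2405/49)) = 1/2405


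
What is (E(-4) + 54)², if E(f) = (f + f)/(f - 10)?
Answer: 145924/49 ≈ 2978.0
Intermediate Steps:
E(f) = 2*f/(-10 + f) (E(f) = (2*f)/(-10 + f) = 2*f/(-10 + f))
(E(-4) + 54)² = (2*(-4)/(-10 - 4) + 54)² = (2*(-4)/(-14) + 54)² = (2*(-4)*(-1/14) + 54)² = (4/7 + 54)² = (382/7)² = 145924/49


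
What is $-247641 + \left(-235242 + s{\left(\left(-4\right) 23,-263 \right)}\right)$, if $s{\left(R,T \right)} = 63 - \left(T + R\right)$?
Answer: $-482465$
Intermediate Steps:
$s{\left(R,T \right)} = 63 - R - T$ ($s{\left(R,T \right)} = 63 - \left(R + T\right) = 63 - R - T$)
$-247641 + \left(-235242 + s{\left(\left(-4\right) 23,-263 \right)}\right) = -247641 - 234824 = -482465$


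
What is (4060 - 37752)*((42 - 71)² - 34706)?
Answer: 1140979580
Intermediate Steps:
(4060 - 37752)*((42 - 71)² - 34706) = -33692*((-29)² - 34706) = -33692*(841 - 34706) = -33692*(-33865) = 1140979580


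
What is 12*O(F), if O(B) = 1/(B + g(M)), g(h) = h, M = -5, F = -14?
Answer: -12/19 ≈ -0.63158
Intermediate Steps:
O(B) = 1/(-5 + B) (O(B) = 1/(B - 5) = 1/(-5 + B))
12*O(F) = 12/(-5 - 14) = 12/(-19) = 12*(-1/19) = -12/19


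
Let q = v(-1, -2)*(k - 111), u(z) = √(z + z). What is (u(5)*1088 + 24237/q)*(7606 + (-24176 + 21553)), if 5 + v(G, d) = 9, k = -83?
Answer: -120772971/776 + 5421504*√10 ≈ 1.6989e+7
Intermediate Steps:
v(G, d) = 4 (v(G, d) = -5 + 9 = 4)
u(z) = √2*√z (u(z) = √(2*z) = √2*√z)
q = -776 (q = 4*(-83 - 111) = 4*(-194) = -776)
(u(5)*1088 + 24237/q)*(7606 + (-24176 + 21553)) = ((√2*√5)*1088 + 24237/(-776))*(7606 + (-24176 + 21553)) = (√10*1088 + 24237*(-1/776))*(7606 - 2623) = (1088*√10 - 24237/776)*4983 = (-24237/776 + 1088*√10)*4983 = -120772971/776 + 5421504*√10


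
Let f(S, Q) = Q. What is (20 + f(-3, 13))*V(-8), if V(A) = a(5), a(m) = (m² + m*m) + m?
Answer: 1815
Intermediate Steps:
a(m) = m + 2*m² (a(m) = (m² + m²) + m = 2*m² + m = m + 2*m²)
V(A) = 55 (V(A) = 5*(1 + 2*5) = 5*(1 + 10) = 5*11 = 55)
(20 + f(-3, 13))*V(-8) = (20 + 13)*55 = 33*55 = 1815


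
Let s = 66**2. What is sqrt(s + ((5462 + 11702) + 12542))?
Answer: sqrt(34062) ≈ 184.56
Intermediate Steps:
s = 4356
sqrt(s + ((5462 + 11702) + 12542)) = sqrt(4356 + ((5462 + 11702) + 12542)) = sqrt(4356 + (17164 + 12542)) = sqrt(4356 + 29706) = sqrt(34062)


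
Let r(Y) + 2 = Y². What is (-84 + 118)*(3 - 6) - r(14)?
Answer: -296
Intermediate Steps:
r(Y) = -2 + Y²
(-84 + 118)*(3 - 6) - r(14) = (-84 + 118)*(3 - 6) - (-2 + 14²) = 34*(-3) - (-2 + 196) = -102 - 1*194 = -102 - 194 = -296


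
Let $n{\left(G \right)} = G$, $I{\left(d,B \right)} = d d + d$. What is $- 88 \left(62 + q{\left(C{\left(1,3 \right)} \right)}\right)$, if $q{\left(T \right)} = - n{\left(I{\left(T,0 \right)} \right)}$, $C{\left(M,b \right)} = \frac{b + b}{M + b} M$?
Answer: $-5126$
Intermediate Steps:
$C{\left(M,b \right)} = \frac{2 M b}{M + b}$ ($C{\left(M,b \right)} = \frac{2 b}{M + b} M = \frac{2 M b}{M + b}$)
$I{\left(d,B \right)} = d + d^{2}$ ($I{\left(d,B \right)} = d^{2} + d = d + d^{2}$)
$q{\left(T \right)} = - T \left(1 + T\right)$
$- 88 \left(62 + q{\left(C{\left(1,3 \right)} \right)}\right) = - 88 \left(62 - 2 \cdot 1 \cdot 3 \frac{1}{1 + 3} \left(1 + 2 \cdot 1 \cdot 3 \frac{1}{1 + 3}\right)\right) = - 88 \left(62 - 2 \cdot 1 \cdot 3 \cdot \frac{1}{4} \left(1 + 2 \cdot 1 \cdot 3 \cdot \frac{1}{4}\right)\right) = - 88 \left(62 - \frac{3 \left(1 + \frac{3}{2}\right)}{2}\right) = - 88 \left(62 - \frac{3}{2} \cdot \frac{5}{2}\right) = - 88 \left(62 - \frac{15}{4}\right) = \left(-88\right) \frac{233}{4} = -5126$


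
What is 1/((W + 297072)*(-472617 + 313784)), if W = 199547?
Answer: -1/78879485627 ≈ -1.2678e-11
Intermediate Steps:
1/((W + 297072)*(-472617 + 313784)) = 1/((199547 + 297072)*(-472617 + 313784)) = 1/(496619*(-158833)) = 1/(-78879485627) = -1/78879485627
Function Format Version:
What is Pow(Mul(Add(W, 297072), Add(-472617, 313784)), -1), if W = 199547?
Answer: Rational(-1, 78879485627) ≈ -1.2678e-11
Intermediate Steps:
Pow(Mul(Add(W, 297072), Add(-472617, 313784)), -1) = Pow(Mul(Add(199547, 297072), Add(-472617, 313784)), -1) = Pow(Mul(496619, -158833), -1) = Pow(-78879485627, -1) = Rational(-1, 78879485627)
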